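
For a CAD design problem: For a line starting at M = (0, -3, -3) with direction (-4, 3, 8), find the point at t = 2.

P(t) = M + t·d
  = (0 + (-4)·2, -3 + 3·2, -3 + 8·2)
  = (0 - 8, -3 + 6, -3 + 16)
  = (-8, 3, 13)

(-8, 3, 13)


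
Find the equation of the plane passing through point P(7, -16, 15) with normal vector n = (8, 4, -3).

The plane through P with normal n = (a, b, c) satisfies n·(r - P) = 0,
i.e. ax + by + cz = a·x₀ + b·y₀ + c·z₀.
d = 8·7 + 4·(-16) + (-3)·15
  = 56 - 64 - 45
  = -53
Equation: 8x + 4y - 3z = -53

8x + 4y - 3z = -53


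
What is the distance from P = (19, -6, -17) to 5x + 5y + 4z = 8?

distance = |a·x₀ + b·y₀ + c·z₀ - d| / √(a² + b² + c²)
  = |5·19 + 5·(-6) + 4·(-17) - 8| / √(5² + 5² + 4²)
  = |95 - 30 - 68 - 8| / √(25 + 25 + 16)
  = |-11| / √66
  = 11 / 8.124
  ≈ 1.354

1.354


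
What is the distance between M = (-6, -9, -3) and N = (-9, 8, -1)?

d = √[(x₂-x₁)² + (y₂-y₁)² + (z₂-z₁)²]
  = √[(-3)² + 17² + 2²]
  = √[9 + 289 + 4]
  = √302
  ≈ 17.38

17.38


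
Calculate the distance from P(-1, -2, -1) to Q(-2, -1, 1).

d = √[(x₂-x₁)² + (y₂-y₁)² + (z₂-z₁)²]
  = √[(-1)² + 1² + 2²]
  = √[1 + 1 + 4]
  = √6
  ≈ 2.449

2.449


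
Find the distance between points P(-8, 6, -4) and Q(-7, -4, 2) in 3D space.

d = √[(x₂-x₁)² + (y₂-y₁)² + (z₂-z₁)²]
  = √[1² + (-10)² + 6²]
  = √[1 + 100 + 36]
  = √137
  ≈ 11.7

11.7


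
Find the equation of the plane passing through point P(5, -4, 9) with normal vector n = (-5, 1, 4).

The plane through P with normal n = (a, b, c) satisfies n·(r - P) = 0,
i.e. ax + by + cz = a·x₀ + b·y₀ + c·z₀.
d = (-5)·5 + 1·(-4) + 4·9
  = -25 - 4 + 36
  = 7
Equation: -5x + y + 4z = 7

-5x + y + 4z = 7


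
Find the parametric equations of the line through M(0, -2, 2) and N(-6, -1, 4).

Direction vector d = N - M = (-6 + 0, -1 + 2, 4 - 2) = (-6, 1, 2)
Parametric form r = M + t·d:
x = 0 - 6t, y = -2 + t, z = 2 + 2t

x = 0 - 6t, y = -2 + t, z = 2 + 2t


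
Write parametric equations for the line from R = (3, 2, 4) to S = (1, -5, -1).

Direction vector d = S - R = (1 - 3, -5 - 2, -1 - 4) = (-2, -7, -5)
Parametric form r = R + t·d:
x = 3 - 2t, y = 2 - 7t, z = 4 - 5t

x = 3 - 2t, y = 2 - 7t, z = 4 - 5t


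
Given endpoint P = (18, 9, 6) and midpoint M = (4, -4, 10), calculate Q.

Q = 2M - P
  = (2·4 - 18, 2·(-4) - 9, 2·10 - 6)
  = (8 - 18, -8 - 9, 20 - 6)
  = (-10, -17, 14)

(-10, -17, 14)


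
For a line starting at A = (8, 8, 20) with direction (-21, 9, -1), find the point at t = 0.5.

P(t) = A + t·d
  = (8 + (-21)·0.5, 8 + 9·0.5, 20 + (-1)·0.5)
  = (8 - 10.5, 8 + 4.5, 20 - 0.5)
  = (-2.5, 12.5, 19.5)

(-2.5, 12.5, 19.5)


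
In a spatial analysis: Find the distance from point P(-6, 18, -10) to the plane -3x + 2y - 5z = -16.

distance = |a·x₀ + b·y₀ + c·z₀ - d| / √(a² + b² + c²)
  = |(-3)·(-6) + 2·18 + (-5)·(-10) - (-16)| / √((-3)² + 2² + (-5)²)
  = |18 + 36 + 50 + 16| / √(9 + 4 + 25)
  = |120| / √38
  = 120 / 6.164
  ≈ 19.47

19.47


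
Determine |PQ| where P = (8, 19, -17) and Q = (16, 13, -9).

d = √[(x₂-x₁)² + (y₂-y₁)² + (z₂-z₁)²]
  = √[8² + (-6)² + 8²]
  = √[64 + 36 + 64]
  = √164
  ≈ 12.81

12.81


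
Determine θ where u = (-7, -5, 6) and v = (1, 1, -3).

u·v = (-7)·1 + (-5)·1 + 6·(-3) = -7 - 5 - 18 = -30
|u| = √((-7)² + (-5)² + 6²) = √110 ≈ 10.49
|v| = √(1² + 1² + (-3)²) = √11 ≈ 3.317
cos θ = (u·v)/(|u||v|) = -30/(10.49·3.317) ≈ -0.8624
θ = arccos(-0.8624) ≈ 149.6°

149.6°


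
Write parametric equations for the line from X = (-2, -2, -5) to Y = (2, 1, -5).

Direction vector d = Y - X = (2 + 2, 1 + 2, -5 + 5) = (4, 3, 0)
Parametric form r = X + t·d:
x = -2 + 4t, y = -2 + 3t, z = -5

x = -2 + 4t, y = -2 + 3t, z = -5


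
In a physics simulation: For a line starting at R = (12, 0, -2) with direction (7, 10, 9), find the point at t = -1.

P(t) = R + t·d
  = (12 + 7·(-1), 0 + 10·(-1), -2 + 9·(-1))
  = (12 - 7, 0 - 10, -2 - 9)
  = (5, -10, -11)

(5, -10, -11)


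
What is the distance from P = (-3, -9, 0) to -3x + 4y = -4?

distance = |a·x₀ + b·y₀ + c·z₀ - d| / √(a² + b² + c²)
  = |(-3)·(-3) + 4·(-9) + 0·0 - (-4)| / √((-3)² + 4² + 0²)
  = |9 - 36 + 0 + 4| / √(9 + 16 + 0)
  = |-23| / √25
  = 23 / 5
  ≈ 4.6

4.6


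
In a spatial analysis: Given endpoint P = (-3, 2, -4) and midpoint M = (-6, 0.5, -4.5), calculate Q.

Q = 2M - P
  = (2·(-6) - (-3), 2·0.5 - 2, 2·(-4.5) - (-4))
  = (-12 + 3, 1 - 2, -9 + 4)
  = (-9, -1, -5)

(-9, -1, -5)


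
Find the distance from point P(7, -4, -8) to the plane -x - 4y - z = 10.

distance = |a·x₀ + b·y₀ + c·z₀ - d| / √(a² + b² + c²)
  = |(-1)·7 + (-4)·(-4) + (-1)·(-8) - 10| / √((-1)² + (-4)² + (-1)²)
  = |-7 + 16 + 8 - 10| / √(1 + 16 + 1)
  = |7| / √18
  = 7 / 4.243
  ≈ 1.65

1.65


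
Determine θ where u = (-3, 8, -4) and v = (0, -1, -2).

u·v = (-3)·0 + 8·(-1) + (-4)·(-2) = 0 - 8 + 8 = 0
|u| = √((-3)² + 8² + (-4)²) = √89 ≈ 9.434
|v| = √(0² + (-1)² + (-2)²) = √5 ≈ 2.236
cos θ = (u·v)/(|u||v|) = 0/(9.434·2.236) ≈ 0
θ = arccos(0) ≈ 90°

90°


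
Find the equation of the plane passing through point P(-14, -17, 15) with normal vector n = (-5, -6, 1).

The plane through P with normal n = (a, b, c) satisfies n·(r - P) = 0,
i.e. ax + by + cz = a·x₀ + b·y₀ + c·z₀.
d = (-5)·(-14) + (-6)·(-17) + 1·15
  = 70 + 102 + 15
  = 187
Equation: -5x - 6y + z = 187

-5x - 6y + z = 187


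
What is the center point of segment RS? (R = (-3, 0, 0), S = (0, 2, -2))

M = ((x₁+x₂)/2, (y₁+y₂)/2, (z₁+z₂)/2)
  = ((-3 + 0)/2, (0 + 2)/2, (0 - 2)/2)
  = (-3/2, 2/2, -2/2)
  = (-1.5, 1, -1)

(-1.5, 1, -1)


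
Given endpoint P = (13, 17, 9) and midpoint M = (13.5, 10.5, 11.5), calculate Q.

Q = 2M - P
  = (2·13.5 - 13, 2·10.5 - 17, 2·11.5 - 9)
  = (27 - 13, 21 - 17, 23 - 9)
  = (14, 4, 14)

(14, 4, 14)


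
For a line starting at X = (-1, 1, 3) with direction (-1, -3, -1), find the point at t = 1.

P(t) = X + t·d
  = (-1 + (-1)·1, 1 + (-3)·1, 3 + (-1)·1)
  = (-1 - 1, 1 - 3, 3 - 1)
  = (-2, -2, 2)

(-2, -2, 2)


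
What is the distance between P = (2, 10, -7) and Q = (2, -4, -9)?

d = √[(x₂-x₁)² + (y₂-y₁)² + (z₂-z₁)²]
  = √[0² + (-14)² + (-2)²]
  = √[0 + 196 + 4]
  = √200
  ≈ 14.14

14.14


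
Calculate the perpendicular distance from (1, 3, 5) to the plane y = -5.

distance = |a·x₀ + b·y₀ + c·z₀ - d| / √(a² + b² + c²)
  = |0·1 + 1·3 + 0·5 - (-5)| / √(0² + 1² + 0²)
  = |0 + 3 + 0 + 5| / √(0 + 1 + 0)
  = |8| / √1
  = 8 / 1
  ≈ 8

8


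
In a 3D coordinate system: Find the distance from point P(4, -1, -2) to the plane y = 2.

distance = |a·x₀ + b·y₀ + c·z₀ - d| / √(a² + b² + c²)
  = |0·4 + 1·(-1) + 0·(-2) - 2| / √(0² + 1² + 0²)
  = |0 - 1 + 0 - 2| / √(0 + 1 + 0)
  = |-3| / √1
  = 3 / 1
  ≈ 3

3


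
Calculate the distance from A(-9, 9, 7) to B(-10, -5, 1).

d = √[(x₂-x₁)² + (y₂-y₁)² + (z₂-z₁)²]
  = √[(-1)² + (-14)² + (-6)²]
  = √[1 + 196 + 36]
  = √233
  ≈ 15.26

15.26


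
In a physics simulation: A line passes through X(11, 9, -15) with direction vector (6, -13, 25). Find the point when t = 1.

P(t) = X + t·d
  = (11 + 6·1, 9 + (-13)·1, -15 + 25·1)
  = (11 + 6, 9 - 13, -15 + 25)
  = (17, -4, 10)

(17, -4, 10)


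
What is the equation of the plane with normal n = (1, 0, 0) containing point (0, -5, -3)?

The plane through P with normal n = (a, b, c) satisfies n·(r - P) = 0,
i.e. ax + by + cz = a·x₀ + b·y₀ + c·z₀.
d = 1·0 + 0·(-5) + 0·(-3)
  = 0 + 0 + 0
  = 0
Equation: x = 0

x = 0


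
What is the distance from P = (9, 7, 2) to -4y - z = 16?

distance = |a·x₀ + b·y₀ + c·z₀ - d| / √(a² + b² + c²)
  = |0·9 + (-4)·7 + (-1)·2 - 16| / √(0² + (-4)² + (-1)²)
  = |0 - 28 - 2 - 16| / √(0 + 16 + 1)
  = |-46| / √17
  = 46 / 4.123
  ≈ 11.16

11.16


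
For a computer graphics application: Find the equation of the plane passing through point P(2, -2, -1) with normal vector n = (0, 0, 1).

The plane through P with normal n = (a, b, c) satisfies n·(r - P) = 0,
i.e. ax + by + cz = a·x₀ + b·y₀ + c·z₀.
d = 0·2 + 0·(-2) + 1·(-1)
  = 0 + 0 - 1
  = -1
Equation: z = -1

z = -1


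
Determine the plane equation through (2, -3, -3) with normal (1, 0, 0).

The plane through P with normal n = (a, b, c) satisfies n·(r - P) = 0,
i.e. ax + by + cz = a·x₀ + b·y₀ + c·z₀.
d = 1·2 + 0·(-3) + 0·(-3)
  = 2 + 0 + 0
  = 2
Equation: x = 2

x = 2


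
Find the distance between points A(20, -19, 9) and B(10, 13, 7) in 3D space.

d = √[(x₂-x₁)² + (y₂-y₁)² + (z₂-z₁)²]
  = √[(-10)² + 32² + (-2)²]
  = √[100 + 1024 + 4]
  = √1128
  ≈ 33.59

33.59


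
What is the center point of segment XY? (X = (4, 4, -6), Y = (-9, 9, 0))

M = ((x₁+x₂)/2, (y₁+y₂)/2, (z₁+z₂)/2)
  = ((4 - 9)/2, (4 + 9)/2, (-6 + 0)/2)
  = (-5/2, 13/2, -6/2)
  = (-2.5, 6.5, -3)

(-2.5, 6.5, -3)


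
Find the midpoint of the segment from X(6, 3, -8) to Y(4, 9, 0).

M = ((x₁+x₂)/2, (y₁+y₂)/2, (z₁+z₂)/2)
  = ((6 + 4)/2, (3 + 9)/2, (-8 + 0)/2)
  = (10/2, 12/2, -8/2)
  = (5, 6, -4)

(5, 6, -4)


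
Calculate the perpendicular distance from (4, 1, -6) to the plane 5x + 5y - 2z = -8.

distance = |a·x₀ + b·y₀ + c·z₀ - d| / √(a² + b² + c²)
  = |5·4 + 5·1 + (-2)·(-6) - (-8)| / √(5² + 5² + (-2)²)
  = |20 + 5 + 12 + 8| / √(25 + 25 + 4)
  = |45| / √54
  = 45 / 7.348
  ≈ 6.124

6.124


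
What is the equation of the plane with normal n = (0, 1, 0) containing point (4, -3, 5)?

The plane through P with normal n = (a, b, c) satisfies n·(r - P) = 0,
i.e. ax + by + cz = a·x₀ + b·y₀ + c·z₀.
d = 0·4 + 1·(-3) + 0·5
  = 0 - 3 + 0
  = -3
Equation: y = -3

y = -3


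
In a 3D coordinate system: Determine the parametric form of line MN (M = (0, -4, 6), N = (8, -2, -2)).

Direction vector d = N - M = (8 + 0, -2 + 4, -2 - 6) = (8, 2, -8)
Parametric form r = M + t·d:
x = 0 + 8t, y = -4 + 2t, z = 6 - 8t

x = 0 + 8t, y = -4 + 2t, z = 6 - 8t


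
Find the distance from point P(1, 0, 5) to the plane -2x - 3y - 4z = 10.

distance = |a·x₀ + b·y₀ + c·z₀ - d| / √(a² + b² + c²)
  = |(-2)·1 + (-3)·0 + (-4)·5 - 10| / √((-2)² + (-3)² + (-4)²)
  = |-2 + 0 - 20 - 10| / √(4 + 9 + 16)
  = |-32| / √29
  = 32 / 5.385
  ≈ 5.942

5.942


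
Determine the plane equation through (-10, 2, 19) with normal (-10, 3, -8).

The plane through P with normal n = (a, b, c) satisfies n·(r - P) = 0,
i.e. ax + by + cz = a·x₀ + b·y₀ + c·z₀.
d = (-10)·(-10) + 3·2 + (-8)·19
  = 100 + 6 - 152
  = -46
Equation: -10x + 3y - 8z = -46

-10x + 3y - 8z = -46


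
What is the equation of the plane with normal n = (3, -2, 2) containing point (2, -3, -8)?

The plane through P with normal n = (a, b, c) satisfies n·(r - P) = 0,
i.e. ax + by + cz = a·x₀ + b·y₀ + c·z₀.
d = 3·2 + (-2)·(-3) + 2·(-8)
  = 6 + 6 - 16
  = -4
Equation: 3x - 2y + 2z = -4

3x - 2y + 2z = -4


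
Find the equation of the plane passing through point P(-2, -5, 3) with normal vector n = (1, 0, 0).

The plane through P with normal n = (a, b, c) satisfies n·(r - P) = 0,
i.e. ax + by + cz = a·x₀ + b·y₀ + c·z₀.
d = 1·(-2) + 0·(-5) + 0·3
  = -2 + 0 + 0
  = -2
Equation: x = -2

x = -2


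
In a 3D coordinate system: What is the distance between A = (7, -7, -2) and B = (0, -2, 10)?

d = √[(x₂-x₁)² + (y₂-y₁)² + (z₂-z₁)²]
  = √[(-7)² + 5² + 12²]
  = √[49 + 25 + 144]
  = √218
  ≈ 14.76

14.76


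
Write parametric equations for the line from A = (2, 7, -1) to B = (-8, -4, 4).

Direction vector d = B - A = (-8 - 2, -4 - 7, 4 + 1) = (-10, -11, 5)
Parametric form r = A + t·d:
x = 2 - 10t, y = 7 - 11t, z = -1 + 5t

x = 2 - 10t, y = 7 - 11t, z = -1 + 5t


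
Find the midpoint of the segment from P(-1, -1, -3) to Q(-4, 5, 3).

M = ((x₁+x₂)/2, (y₁+y₂)/2, (z₁+z₂)/2)
  = ((-1 - 4)/2, (-1 + 5)/2, (-3 + 3)/2)
  = (-5/2, 4/2, 0/2)
  = (-2.5, 2, 0)

(-2.5, 2, 0)


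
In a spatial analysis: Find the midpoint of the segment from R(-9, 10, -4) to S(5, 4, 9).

M = ((x₁+x₂)/2, (y₁+y₂)/2, (z₁+z₂)/2)
  = ((-9 + 5)/2, (10 + 4)/2, (-4 + 9)/2)
  = (-4/2, 14/2, 5/2)
  = (-2, 7, 2.5)

(-2, 7, 2.5)


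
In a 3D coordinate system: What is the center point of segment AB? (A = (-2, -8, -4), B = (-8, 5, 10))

M = ((x₁+x₂)/2, (y₁+y₂)/2, (z₁+z₂)/2)
  = ((-2 - 8)/2, (-8 + 5)/2, (-4 + 10)/2)
  = (-10/2, -3/2, 6/2)
  = (-5, -1.5, 3)

(-5, -1.5, 3)


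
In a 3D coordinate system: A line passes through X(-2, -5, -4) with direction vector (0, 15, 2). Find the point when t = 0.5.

P(t) = X + t·d
  = (-2 + 0·0.5, -5 + 15·0.5, -4 + 2·0.5)
  = (-2 + 0, -5 + 7.5, -4 + 1)
  = (-2, 2.5, -3)

(-2, 2.5, -3)


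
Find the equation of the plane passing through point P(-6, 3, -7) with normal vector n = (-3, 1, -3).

The plane through P with normal n = (a, b, c) satisfies n·(r - P) = 0,
i.e. ax + by + cz = a·x₀ + b·y₀ + c·z₀.
d = (-3)·(-6) + 1·3 + (-3)·(-7)
  = 18 + 3 + 21
  = 42
Equation: -3x + y - 3z = 42

-3x + y - 3z = 42


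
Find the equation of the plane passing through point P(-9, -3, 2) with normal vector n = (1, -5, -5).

The plane through P with normal n = (a, b, c) satisfies n·(r - P) = 0,
i.e. ax + by + cz = a·x₀ + b·y₀ + c·z₀.
d = 1·(-9) + (-5)·(-3) + (-5)·2
  = -9 + 15 - 10
  = -4
Equation: x - 5y - 5z = -4

x - 5y - 5z = -4


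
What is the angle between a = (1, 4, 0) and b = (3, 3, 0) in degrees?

a·b = 1·3 + 4·3 + 0·0 = 3 + 12 + 0 = 15
|a| = √(1² + 4² + 0²) = √17 ≈ 4.123
|b| = √(3² + 3² + 0²) = √18 ≈ 4.243
cos θ = (a·b)/(|a||b|) = 15/(4.123·4.243) ≈ 0.8575
θ = arccos(0.8575) ≈ 30.96°

30.96°


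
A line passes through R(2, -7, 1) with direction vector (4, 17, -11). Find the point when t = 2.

P(t) = R + t·d
  = (2 + 4·2, -7 + 17·2, 1 + (-11)·2)
  = (2 + 8, -7 + 34, 1 - 22)
  = (10, 27, -21)

(10, 27, -21)


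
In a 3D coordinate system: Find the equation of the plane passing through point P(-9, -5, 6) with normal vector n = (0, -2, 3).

The plane through P with normal n = (a, b, c) satisfies n·(r - P) = 0,
i.e. ax + by + cz = a·x₀ + b·y₀ + c·z₀.
d = 0·(-9) + (-2)·(-5) + 3·6
  = 0 + 10 + 18
  = 28
Equation: -2y + 3z = 28

-2y + 3z = 28


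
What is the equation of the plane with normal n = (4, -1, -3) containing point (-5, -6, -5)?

The plane through P with normal n = (a, b, c) satisfies n·(r - P) = 0,
i.e. ax + by + cz = a·x₀ + b·y₀ + c·z₀.
d = 4·(-5) + (-1)·(-6) + (-3)·(-5)
  = -20 + 6 + 15
  = 1
Equation: 4x - y - 3z = 1

4x - y - 3z = 1


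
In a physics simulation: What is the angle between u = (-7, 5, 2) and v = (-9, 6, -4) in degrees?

u·v = (-7)·(-9) + 5·6 + 2·(-4) = 63 + 30 - 8 = 85
|u| = √((-7)² + 5² + 2²) = √78 ≈ 8.832
|v| = √((-9)² + 6² + (-4)²) = √133 ≈ 11.53
cos θ = (u·v)/(|u||v|) = 85/(8.832·11.53) ≈ 0.8345
θ = arccos(0.8345) ≈ 33.43°

33.43°


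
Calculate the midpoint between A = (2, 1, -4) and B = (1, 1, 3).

M = ((x₁+x₂)/2, (y₁+y₂)/2, (z₁+z₂)/2)
  = ((2 + 1)/2, (1 + 1)/2, (-4 + 3)/2)
  = (3/2, 2/2, -1/2)
  = (1.5, 1, -0.5)

(1.5, 1, -0.5)


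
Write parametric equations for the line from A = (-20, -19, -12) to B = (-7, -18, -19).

Direction vector d = B - A = (-7 + 20, -18 + 19, -19 + 12) = (13, 1, -7)
Parametric form r = A + t·d:
x = -20 + 13t, y = -19 + t, z = -12 - 7t

x = -20 + 13t, y = -19 + t, z = -12 - 7t


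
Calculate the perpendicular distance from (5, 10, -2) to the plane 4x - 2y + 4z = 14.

distance = |a·x₀ + b·y₀ + c·z₀ - d| / √(a² + b² + c²)
  = |4·5 + (-2)·10 + 4·(-2) - 14| / √(4² + (-2)² + 4²)
  = |20 - 20 - 8 - 14| / √(16 + 4 + 16)
  = |-22| / √36
  = 22 / 6
  ≈ 3.667

3.667


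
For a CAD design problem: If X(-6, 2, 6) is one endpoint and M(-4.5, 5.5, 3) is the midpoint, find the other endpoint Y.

Y = 2M - X
  = (2·(-4.5) - (-6), 2·5.5 - 2, 2·3 - 6)
  = (-9 + 6, 11 - 2, 6 - 6)
  = (-3, 9, 0)

(-3, 9, 0)


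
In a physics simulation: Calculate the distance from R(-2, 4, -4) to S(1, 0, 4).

d = √[(x₂-x₁)² + (y₂-y₁)² + (z₂-z₁)²]
  = √[3² + (-4)² + 8²]
  = √[9 + 16 + 64]
  = √89
  ≈ 9.434

9.434


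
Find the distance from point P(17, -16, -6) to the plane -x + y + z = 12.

distance = |a·x₀ + b·y₀ + c·z₀ - d| / √(a² + b² + c²)
  = |(-1)·17 + 1·(-16) + 1·(-6) - 12| / √((-1)² + 1² + 1²)
  = |-17 - 16 - 6 - 12| / √(1 + 1 + 1)
  = |-51| / √3
  = 51 / 1.732
  ≈ 29.44

29.44


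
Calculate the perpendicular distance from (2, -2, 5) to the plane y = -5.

distance = |a·x₀ + b·y₀ + c·z₀ - d| / √(a² + b² + c²)
  = |0·2 + 1·(-2) + 0·5 - (-5)| / √(0² + 1² + 0²)
  = |0 - 2 + 0 + 5| / √(0 + 1 + 0)
  = |3| / √1
  = 3 / 1
  ≈ 3

3


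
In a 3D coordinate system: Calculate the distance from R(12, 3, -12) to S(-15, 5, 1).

d = √[(x₂-x₁)² + (y₂-y₁)² + (z₂-z₁)²]
  = √[(-27)² + 2² + 13²]
  = √[729 + 4 + 169]
  = √902
  ≈ 30.03

30.03


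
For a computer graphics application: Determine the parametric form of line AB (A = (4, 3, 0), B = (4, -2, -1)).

Direction vector d = B - A = (4 - 4, -2 - 3, -1 + 0) = (0, -5, -1)
Parametric form r = A + t·d:
x = 4, y = 3 - 5t, z = 0 - t

x = 4, y = 3 - 5t, z = 0 - t


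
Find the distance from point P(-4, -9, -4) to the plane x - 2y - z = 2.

distance = |a·x₀ + b·y₀ + c·z₀ - d| / √(a² + b² + c²)
  = |1·(-4) + (-2)·(-9) + (-1)·(-4) - 2| / √(1² + (-2)² + (-1)²)
  = |-4 + 18 + 4 - 2| / √(1 + 4 + 1)
  = |16| / √6
  = 16 / 2.449
  ≈ 6.532

6.532


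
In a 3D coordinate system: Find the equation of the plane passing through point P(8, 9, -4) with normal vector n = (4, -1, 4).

The plane through P with normal n = (a, b, c) satisfies n·(r - P) = 0,
i.e. ax + by + cz = a·x₀ + b·y₀ + c·z₀.
d = 4·8 + (-1)·9 + 4·(-4)
  = 32 - 9 - 16
  = 7
Equation: 4x - y + 4z = 7

4x - y + 4z = 7


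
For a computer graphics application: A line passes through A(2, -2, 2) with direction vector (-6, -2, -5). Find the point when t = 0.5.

P(t) = A + t·d
  = (2 + (-6)·0.5, -2 + (-2)·0.5, 2 + (-5)·0.5)
  = (2 - 3, -2 - 1, 2 - 2.5)
  = (-1, -3, -0.5)

(-1, -3, -0.5)


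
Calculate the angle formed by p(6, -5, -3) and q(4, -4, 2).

p·q = 6·4 + (-5)·(-4) + (-3)·2 = 24 + 20 - 6 = 38
|p| = √(6² + (-5)² + (-3)²) = √70 ≈ 8.367
|q| = √(4² + (-4)² + 2²) = √36 ≈ 6
cos θ = (p·q)/(|p||q|) = 38/(8.367·6) ≈ 0.757
θ = arccos(0.757) ≈ 40.8°

40.8°


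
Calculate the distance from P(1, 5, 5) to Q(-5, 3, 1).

d = √[(x₂-x₁)² + (y₂-y₁)² + (z₂-z₁)²]
  = √[(-6)² + (-2)² + (-4)²]
  = √[36 + 4 + 16]
  = √56
  ≈ 7.483

7.483


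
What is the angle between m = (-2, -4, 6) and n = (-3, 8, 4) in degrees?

m·n = (-2)·(-3) + (-4)·8 + 6·4 = 6 - 32 + 24 = -2
|m| = √((-2)² + (-4)² + 6²) = √56 ≈ 7.483
|n| = √((-3)² + 8² + 4²) = √89 ≈ 9.434
cos θ = (m·n)/(|m||n|) = -2/(7.483·9.434) ≈ -0.02833
θ = arccos(-0.02833) ≈ 91.62°

91.62°


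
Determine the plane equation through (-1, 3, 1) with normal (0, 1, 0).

The plane through P with normal n = (a, b, c) satisfies n·(r - P) = 0,
i.e. ax + by + cz = a·x₀ + b·y₀ + c·z₀.
d = 0·(-1) + 1·3 + 0·1
  = 0 + 3 + 0
  = 3
Equation: y = 3

y = 3


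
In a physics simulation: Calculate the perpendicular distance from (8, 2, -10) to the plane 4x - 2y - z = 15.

distance = |a·x₀ + b·y₀ + c·z₀ - d| / √(a² + b² + c²)
  = |4·8 + (-2)·2 + (-1)·(-10) - 15| / √(4² + (-2)² + (-1)²)
  = |32 - 4 + 10 - 15| / √(16 + 4 + 1)
  = |23| / √21
  = 23 / 4.583
  ≈ 5.019

5.019


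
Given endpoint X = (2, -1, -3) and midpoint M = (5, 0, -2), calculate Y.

Y = 2M - X
  = (2·5 - 2, 2·0 - (-1), 2·(-2) - (-3))
  = (10 - 2, 0 + 1, -4 + 3)
  = (8, 1, -1)

(8, 1, -1)


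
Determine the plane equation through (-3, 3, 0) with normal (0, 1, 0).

The plane through P with normal n = (a, b, c) satisfies n·(r - P) = 0,
i.e. ax + by + cz = a·x₀ + b·y₀ + c·z₀.
d = 0·(-3) + 1·3 + 0·0
  = 0 + 3 + 0
  = 3
Equation: y = 3

y = 3


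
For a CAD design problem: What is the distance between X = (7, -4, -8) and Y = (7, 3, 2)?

d = √[(x₂-x₁)² + (y₂-y₁)² + (z₂-z₁)²]
  = √[0² + 7² + 10²]
  = √[0 + 49 + 100]
  = √149
  ≈ 12.21

12.21


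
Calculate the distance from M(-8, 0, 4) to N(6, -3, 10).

d = √[(x₂-x₁)² + (y₂-y₁)² + (z₂-z₁)²]
  = √[14² + (-3)² + 6²]
  = √[196 + 9 + 36]
  = √241
  ≈ 15.52

15.52


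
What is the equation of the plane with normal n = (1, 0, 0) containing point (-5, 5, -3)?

The plane through P with normal n = (a, b, c) satisfies n·(r - P) = 0,
i.e. ax + by + cz = a·x₀ + b·y₀ + c·z₀.
d = 1·(-5) + 0·5 + 0·(-3)
  = -5 + 0 + 0
  = -5
Equation: x = -5

x = -5


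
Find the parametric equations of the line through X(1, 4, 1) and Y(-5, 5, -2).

Direction vector d = Y - X = (-5 - 1, 5 - 4, -2 - 1) = (-6, 1, -3)
Parametric form r = X + t·d:
x = 1 - 6t, y = 4 + t, z = 1 - 3t

x = 1 - 6t, y = 4 + t, z = 1 - 3t


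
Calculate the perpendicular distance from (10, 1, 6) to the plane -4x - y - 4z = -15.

distance = |a·x₀ + b·y₀ + c·z₀ - d| / √(a² + b² + c²)
  = |(-4)·10 + (-1)·1 + (-4)·6 - (-15)| / √((-4)² + (-1)² + (-4)²)
  = |-40 - 1 - 24 + 15| / √(16 + 1 + 16)
  = |-50| / √33
  = 50 / 5.745
  ≈ 8.704

8.704


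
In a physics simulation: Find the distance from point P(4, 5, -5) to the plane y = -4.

distance = |a·x₀ + b·y₀ + c·z₀ - d| / √(a² + b² + c²)
  = |0·4 + 1·5 + 0·(-5) - (-4)| / √(0² + 1² + 0²)
  = |0 + 5 + 0 + 4| / √(0 + 1 + 0)
  = |9| / √1
  = 9 / 1
  ≈ 9

9


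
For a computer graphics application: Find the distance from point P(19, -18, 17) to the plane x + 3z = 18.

distance = |a·x₀ + b·y₀ + c·z₀ - d| / √(a² + b² + c²)
  = |1·19 + 0·(-18) + 3·17 - 18| / √(1² + 0² + 3²)
  = |19 + 0 + 51 - 18| / √(1 + 0 + 9)
  = |52| / √10
  = 52 / 3.162
  ≈ 16.44

16.44


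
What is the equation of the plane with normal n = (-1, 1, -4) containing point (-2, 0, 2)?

The plane through P with normal n = (a, b, c) satisfies n·(r - P) = 0,
i.e. ax + by + cz = a·x₀ + b·y₀ + c·z₀.
d = (-1)·(-2) + 1·0 + (-4)·2
  = 2 + 0 - 8
  = -6
Equation: -x + y - 4z = -6

-x + y - 4z = -6


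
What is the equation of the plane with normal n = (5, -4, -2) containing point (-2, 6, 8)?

The plane through P with normal n = (a, b, c) satisfies n·(r - P) = 0,
i.e. ax + by + cz = a·x₀ + b·y₀ + c·z₀.
d = 5·(-2) + (-4)·6 + (-2)·8
  = -10 - 24 - 16
  = -50
Equation: 5x - 4y - 2z = -50

5x - 4y - 2z = -50


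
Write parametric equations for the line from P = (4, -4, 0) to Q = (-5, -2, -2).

Direction vector d = Q - P = (-5 - 4, -2 + 4, -2 + 0) = (-9, 2, -2)
Parametric form r = P + t·d:
x = 4 - 9t, y = -4 + 2t, z = 0 - 2t

x = 4 - 9t, y = -4 + 2t, z = 0 - 2t


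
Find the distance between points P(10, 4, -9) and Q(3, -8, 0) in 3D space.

d = √[(x₂-x₁)² + (y₂-y₁)² + (z₂-z₁)²]
  = √[(-7)² + (-12)² + 9²]
  = √[49 + 144 + 81]
  = √274
  ≈ 16.55

16.55


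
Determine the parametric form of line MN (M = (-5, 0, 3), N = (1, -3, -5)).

Direction vector d = N - M = (1 + 5, -3 + 0, -5 - 3) = (6, -3, -8)
Parametric form r = M + t·d:
x = -5 + 6t, y = 0 - 3t, z = 3 - 8t

x = -5 + 6t, y = 0 - 3t, z = 3 - 8t


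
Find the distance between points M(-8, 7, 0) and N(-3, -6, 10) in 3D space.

d = √[(x₂-x₁)² + (y₂-y₁)² + (z₂-z₁)²]
  = √[5² + (-13)² + 10²]
  = √[25 + 169 + 100]
  = √294
  ≈ 17.15

17.15


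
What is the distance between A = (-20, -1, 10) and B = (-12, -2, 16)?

d = √[(x₂-x₁)² + (y₂-y₁)² + (z₂-z₁)²]
  = √[8² + (-1)² + 6²]
  = √[64 + 1 + 36]
  = √101
  ≈ 10.05

10.05


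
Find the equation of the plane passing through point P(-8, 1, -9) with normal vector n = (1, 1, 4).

The plane through P with normal n = (a, b, c) satisfies n·(r - P) = 0,
i.e. ax + by + cz = a·x₀ + b·y₀ + c·z₀.
d = 1·(-8) + 1·1 + 4·(-9)
  = -8 + 1 - 36
  = -43
Equation: x + y + 4z = -43

x + y + 4z = -43


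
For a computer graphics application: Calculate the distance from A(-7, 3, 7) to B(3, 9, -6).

d = √[(x₂-x₁)² + (y₂-y₁)² + (z₂-z₁)²]
  = √[10² + 6² + (-13)²]
  = √[100 + 36 + 169]
  = √305
  ≈ 17.46

17.46


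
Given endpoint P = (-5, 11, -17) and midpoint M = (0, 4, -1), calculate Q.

Q = 2M - P
  = (2·0 - (-5), 2·4 - 11, 2·(-1) - (-17))
  = (0 + 5, 8 - 11, -2 + 17)
  = (5, -3, 15)

(5, -3, 15)


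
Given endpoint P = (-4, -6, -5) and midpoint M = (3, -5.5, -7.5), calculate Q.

Q = 2M - P
  = (2·3 - (-4), 2·(-5.5) - (-6), 2·(-7.5) - (-5))
  = (6 + 4, -11 + 6, -15 + 5)
  = (10, -5, -10)

(10, -5, -10)


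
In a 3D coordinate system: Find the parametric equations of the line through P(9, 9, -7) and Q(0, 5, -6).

Direction vector d = Q - P = (0 - 9, 5 - 9, -6 + 7) = (-9, -4, 1)
Parametric form r = P + t·d:
x = 9 - 9t, y = 9 - 4t, z = -7 + t

x = 9 - 9t, y = 9 - 4t, z = -7 + t


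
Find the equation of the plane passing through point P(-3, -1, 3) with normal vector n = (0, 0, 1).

The plane through P with normal n = (a, b, c) satisfies n·(r - P) = 0,
i.e. ax + by + cz = a·x₀ + b·y₀ + c·z₀.
d = 0·(-3) + 0·(-1) + 1·3
  = 0 + 0 + 3
  = 3
Equation: z = 3

z = 3


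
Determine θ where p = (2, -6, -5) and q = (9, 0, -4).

p·q = 2·9 + (-6)·0 + (-5)·(-4) = 18 + 0 + 20 = 38
|p| = √(2² + (-6)² + (-5)²) = √65 ≈ 8.062
|q| = √(9² + 0² + (-4)²) = √97 ≈ 9.849
cos θ = (p·q)/(|p||q|) = 38/(8.062·9.849) ≈ 0.4786
θ = arccos(0.4786) ≈ 61.41°

61.41°


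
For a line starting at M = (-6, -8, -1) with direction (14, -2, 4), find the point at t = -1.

P(t) = M + t·d
  = (-6 + 14·(-1), -8 + (-2)·(-1), -1 + 4·(-1))
  = (-6 - 14, -8 + 2, -1 - 4)
  = (-20, -6, -5)

(-20, -6, -5)


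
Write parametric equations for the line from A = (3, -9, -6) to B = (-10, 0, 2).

Direction vector d = B - A = (-10 - 3, 0 + 9, 2 + 6) = (-13, 9, 8)
Parametric form r = A + t·d:
x = 3 - 13t, y = -9 + 9t, z = -6 + 8t

x = 3 - 13t, y = -9 + 9t, z = -6 + 8t


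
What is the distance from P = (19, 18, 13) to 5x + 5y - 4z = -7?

distance = |a·x₀ + b·y₀ + c·z₀ - d| / √(a² + b² + c²)
  = |5·19 + 5·18 + (-4)·13 - (-7)| / √(5² + 5² + (-4)²)
  = |95 + 90 - 52 + 7| / √(25 + 25 + 16)
  = |140| / √66
  = 140 / 8.124
  ≈ 17.23

17.23


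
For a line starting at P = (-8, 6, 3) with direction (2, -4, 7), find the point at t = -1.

P(t) = P + t·d
  = (-8 + 2·(-1), 6 + (-4)·(-1), 3 + 7·(-1))
  = (-8 - 2, 6 + 4, 3 - 7)
  = (-10, 10, -4)

(-10, 10, -4)


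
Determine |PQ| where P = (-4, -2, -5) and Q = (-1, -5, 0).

d = √[(x₂-x₁)² + (y₂-y₁)² + (z₂-z₁)²]
  = √[3² + (-3)² + 5²]
  = √[9 + 9 + 25]
  = √43
  ≈ 6.557

6.557


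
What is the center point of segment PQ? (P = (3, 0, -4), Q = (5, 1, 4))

M = ((x₁+x₂)/2, (y₁+y₂)/2, (z₁+z₂)/2)
  = ((3 + 5)/2, (0 + 1)/2, (-4 + 4)/2)
  = (8/2, 1/2, 0/2)
  = (4, 0.5, 0)

(4, 0.5, 0)


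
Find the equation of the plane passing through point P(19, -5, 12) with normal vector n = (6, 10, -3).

The plane through P with normal n = (a, b, c) satisfies n·(r - P) = 0,
i.e. ax + by + cz = a·x₀ + b·y₀ + c·z₀.
d = 6·19 + 10·(-5) + (-3)·12
  = 114 - 50 - 36
  = 28
Equation: 6x + 10y - 3z = 28

6x + 10y - 3z = 28


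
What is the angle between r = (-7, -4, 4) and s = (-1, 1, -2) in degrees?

r·s = (-7)·(-1) + (-4)·1 + 4·(-2) = 7 - 4 - 8 = -5
|r| = √((-7)² + (-4)² + 4²) = √81 ≈ 9
|s| = √((-1)² + 1² + (-2)²) = √6 ≈ 2.449
cos θ = (r·s)/(|r||s|) = -5/(9·2.449) ≈ -0.2268
θ = arccos(-0.2268) ≈ 103.1°

103.1°


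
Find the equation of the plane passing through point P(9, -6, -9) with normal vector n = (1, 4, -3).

The plane through P with normal n = (a, b, c) satisfies n·(r - P) = 0,
i.e. ax + by + cz = a·x₀ + b·y₀ + c·z₀.
d = 1·9 + 4·(-6) + (-3)·(-9)
  = 9 - 24 + 27
  = 12
Equation: x + 4y - 3z = 12

x + 4y - 3z = 12


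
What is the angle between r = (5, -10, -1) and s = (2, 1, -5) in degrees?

r·s = 5·2 + (-10)·1 + (-1)·(-5) = 10 - 10 + 5 = 5
|r| = √(5² + (-10)² + (-1)²) = √126 ≈ 11.22
|s| = √(2² + 1² + (-5)²) = √30 ≈ 5.477
cos θ = (r·s)/(|r||s|) = 5/(11.22·5.477) ≈ 0.08133
θ = arccos(0.08133) ≈ 85.34°

85.34°


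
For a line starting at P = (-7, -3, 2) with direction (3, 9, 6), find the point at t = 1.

P(t) = P + t·d
  = (-7 + 3·1, -3 + 9·1, 2 + 6·1)
  = (-7 + 3, -3 + 9, 2 + 6)
  = (-4, 6, 8)

(-4, 6, 8)


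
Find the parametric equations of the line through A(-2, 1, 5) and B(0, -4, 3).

Direction vector d = B - A = (0 + 2, -4 - 1, 3 - 5) = (2, -5, -2)
Parametric form r = A + t·d:
x = -2 + 2t, y = 1 - 5t, z = 5 - 2t

x = -2 + 2t, y = 1 - 5t, z = 5 - 2t


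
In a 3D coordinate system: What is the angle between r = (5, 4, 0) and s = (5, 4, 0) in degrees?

r·s = 5·5 + 4·4 + 0·0 = 25 + 16 + 0 = 41
|r| = √(5² + 4² + 0²) = √41 ≈ 6.403
|s| = √(5² + 4² + 0²) = √41 ≈ 6.403
cos θ = (r·s)/(|r||s|) = 41/(6.403·6.403) ≈ 1
θ = arccos(1) ≈ 0°

0°


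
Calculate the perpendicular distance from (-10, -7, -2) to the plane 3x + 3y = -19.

distance = |a·x₀ + b·y₀ + c·z₀ - d| / √(a² + b² + c²)
  = |3·(-10) + 3·(-7) + 0·(-2) - (-19)| / √(3² + 3² + 0²)
  = |-30 - 21 + 0 + 19| / √(9 + 9 + 0)
  = |-32| / √18
  = 32 / 4.243
  ≈ 7.542

7.542


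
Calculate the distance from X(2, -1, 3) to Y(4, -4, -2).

d = √[(x₂-x₁)² + (y₂-y₁)² + (z₂-z₁)²]
  = √[2² + (-3)² + (-5)²]
  = √[4 + 9 + 25]
  = √38
  ≈ 6.164

6.164


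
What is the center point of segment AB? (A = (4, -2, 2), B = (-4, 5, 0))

M = ((x₁+x₂)/2, (y₁+y₂)/2, (z₁+z₂)/2)
  = ((4 - 4)/2, (-2 + 5)/2, (2 + 0)/2)
  = (0/2, 3/2, 2/2)
  = (0, 1.5, 1)

(0, 1.5, 1)


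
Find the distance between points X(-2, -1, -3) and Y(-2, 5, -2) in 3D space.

d = √[(x₂-x₁)² + (y₂-y₁)² + (z₂-z₁)²]
  = √[0² + 6² + 1²]
  = √[0 + 36 + 1]
  = √37
  ≈ 6.083

6.083


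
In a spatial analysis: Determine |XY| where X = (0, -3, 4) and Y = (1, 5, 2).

d = √[(x₂-x₁)² + (y₂-y₁)² + (z₂-z₁)²]
  = √[1² + 8² + (-2)²]
  = √[1 + 64 + 4]
  = √69
  ≈ 8.307

8.307


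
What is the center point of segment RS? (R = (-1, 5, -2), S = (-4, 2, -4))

M = ((x₁+x₂)/2, (y₁+y₂)/2, (z₁+z₂)/2)
  = ((-1 - 4)/2, (5 + 2)/2, (-2 - 4)/2)
  = (-5/2, 7/2, -6/2)
  = (-2.5, 3.5, -3)

(-2.5, 3.5, -3)


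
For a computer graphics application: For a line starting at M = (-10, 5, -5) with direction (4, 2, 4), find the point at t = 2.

P(t) = M + t·d
  = (-10 + 4·2, 5 + 2·2, -5 + 4·2)
  = (-10 + 8, 5 + 4, -5 + 8)
  = (-2, 9, 3)

(-2, 9, 3)


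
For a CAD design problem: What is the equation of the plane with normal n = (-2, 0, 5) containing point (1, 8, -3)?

The plane through P with normal n = (a, b, c) satisfies n·(r - P) = 0,
i.e. ax + by + cz = a·x₀ + b·y₀ + c·z₀.
d = (-2)·1 + 0·8 + 5·(-3)
  = -2 + 0 - 15
  = -17
Equation: -2x + 5z = -17

-2x + 5z = -17


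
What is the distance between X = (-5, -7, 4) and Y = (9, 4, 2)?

d = √[(x₂-x₁)² + (y₂-y₁)² + (z₂-z₁)²]
  = √[14² + 11² + (-2)²]
  = √[196 + 121 + 4]
  = √321
  ≈ 17.92

17.92


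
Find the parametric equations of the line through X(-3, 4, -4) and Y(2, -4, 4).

Direction vector d = Y - X = (2 + 3, -4 - 4, 4 + 4) = (5, -8, 8)
Parametric form r = X + t·d:
x = -3 + 5t, y = 4 - 8t, z = -4 + 8t

x = -3 + 5t, y = 4 - 8t, z = -4 + 8t


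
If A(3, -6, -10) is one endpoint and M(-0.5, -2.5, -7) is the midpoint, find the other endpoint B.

B = 2M - A
  = (2·(-0.5) - 3, 2·(-2.5) - (-6), 2·(-7) - (-10))
  = (-1 - 3, -5 + 6, -14 + 10)
  = (-4, 1, -4)

(-4, 1, -4)


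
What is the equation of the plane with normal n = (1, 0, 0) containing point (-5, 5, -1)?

The plane through P with normal n = (a, b, c) satisfies n·(r - P) = 0,
i.e. ax + by + cz = a·x₀ + b·y₀ + c·z₀.
d = 1·(-5) + 0·5 + 0·(-1)
  = -5 + 0 + 0
  = -5
Equation: x = -5

x = -5


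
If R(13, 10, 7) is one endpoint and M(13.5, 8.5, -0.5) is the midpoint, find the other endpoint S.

S = 2M - R
  = (2·13.5 - 13, 2·8.5 - 10, 2·(-0.5) - 7)
  = (27 - 13, 17 - 10, -1 - 7)
  = (14, 7, -8)

(14, 7, -8)


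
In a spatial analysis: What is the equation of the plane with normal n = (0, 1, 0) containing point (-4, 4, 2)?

The plane through P with normal n = (a, b, c) satisfies n·(r - P) = 0,
i.e. ax + by + cz = a·x₀ + b·y₀ + c·z₀.
d = 0·(-4) + 1·4 + 0·2
  = 0 + 4 + 0
  = 4
Equation: y = 4

y = 4


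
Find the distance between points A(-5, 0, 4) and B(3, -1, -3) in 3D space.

d = √[(x₂-x₁)² + (y₂-y₁)² + (z₂-z₁)²]
  = √[8² + (-1)² + (-7)²]
  = √[64 + 1 + 49]
  = √114
  ≈ 10.68

10.68


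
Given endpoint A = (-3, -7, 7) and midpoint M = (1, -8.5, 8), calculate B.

B = 2M - A
  = (2·1 - (-3), 2·(-8.5) - (-7), 2·8 - 7)
  = (2 + 3, -17 + 7, 16 - 7)
  = (5, -10, 9)

(5, -10, 9)


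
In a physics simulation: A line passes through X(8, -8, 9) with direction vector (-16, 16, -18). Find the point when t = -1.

P(t) = X + t·d
  = (8 + (-16)·(-1), -8 + 16·(-1), 9 + (-18)·(-1))
  = (8 + 16, -8 - 16, 9 + 18)
  = (24, -24, 27)

(24, -24, 27)


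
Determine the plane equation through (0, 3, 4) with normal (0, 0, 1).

The plane through P with normal n = (a, b, c) satisfies n·(r - P) = 0,
i.e. ax + by + cz = a·x₀ + b·y₀ + c·z₀.
d = 0·0 + 0·3 + 1·4
  = 0 + 0 + 4
  = 4
Equation: z = 4

z = 4


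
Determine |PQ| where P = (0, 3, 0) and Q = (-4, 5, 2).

d = √[(x₂-x₁)² + (y₂-y₁)² + (z₂-z₁)²]
  = √[(-4)² + 2² + 2²]
  = √[16 + 4 + 4]
  = √24
  ≈ 4.899

4.899


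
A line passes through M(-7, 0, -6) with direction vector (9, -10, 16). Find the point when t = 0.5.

P(t) = M + t·d
  = (-7 + 9·0.5, 0 + (-10)·0.5, -6 + 16·0.5)
  = (-7 + 4.5, 0 - 5, -6 + 8)
  = (-2.5, -5, 2)

(-2.5, -5, 2)


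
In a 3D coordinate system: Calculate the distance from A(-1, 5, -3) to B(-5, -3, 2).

d = √[(x₂-x₁)² + (y₂-y₁)² + (z₂-z₁)²]
  = √[(-4)² + (-8)² + 5²]
  = √[16 + 64 + 25]
  = √105
  ≈ 10.25

10.25


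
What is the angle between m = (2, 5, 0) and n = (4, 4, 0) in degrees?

m·n = 2·4 + 5·4 + 0·0 = 8 + 20 + 0 = 28
|m| = √(2² + 5² + 0²) = √29 ≈ 5.385
|n| = √(4² + 4² + 0²) = √32 ≈ 5.657
cos θ = (m·n)/(|m||n|) = 28/(5.385·5.657) ≈ 0.9191
θ = arccos(0.9191) ≈ 23.2°

23.2°


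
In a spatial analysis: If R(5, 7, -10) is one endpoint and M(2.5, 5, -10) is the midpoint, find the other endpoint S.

S = 2M - R
  = (2·2.5 - 5, 2·5 - 7, 2·(-10) - (-10))
  = (5 - 5, 10 - 7, -20 + 10)
  = (0, 3, -10)

(0, 3, -10)


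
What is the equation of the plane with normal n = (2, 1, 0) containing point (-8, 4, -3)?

The plane through P with normal n = (a, b, c) satisfies n·(r - P) = 0,
i.e. ax + by + cz = a·x₀ + b·y₀ + c·z₀.
d = 2·(-8) + 1·4 + 0·(-3)
  = -16 + 4 + 0
  = -12
Equation: 2x + y = -12

2x + y = -12


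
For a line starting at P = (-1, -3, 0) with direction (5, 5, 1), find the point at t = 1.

P(t) = P + t·d
  = (-1 + 5·1, -3 + 5·1, 0 + 1·1)
  = (-1 + 5, -3 + 5, 0 + 1)
  = (4, 2, 1)

(4, 2, 1)


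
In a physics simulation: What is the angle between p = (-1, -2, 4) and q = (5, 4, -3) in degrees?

p·q = (-1)·5 + (-2)·4 + 4·(-3) = -5 - 8 - 12 = -25
|p| = √((-1)² + (-2)² + 4²) = √21 ≈ 4.583
|q| = √(5² + 4² + (-3)²) = √50 ≈ 7.071
cos θ = (p·q)/(|p||q|) = -25/(4.583·7.071) ≈ -0.7715
θ = arccos(-0.7715) ≈ 140.5°

140.5°


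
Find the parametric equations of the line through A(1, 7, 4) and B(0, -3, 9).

Direction vector d = B - A = (0 - 1, -3 - 7, 9 - 4) = (-1, -10, 5)
Parametric form r = A + t·d:
x = 1 - t, y = 7 - 10t, z = 4 + 5t

x = 1 - t, y = 7 - 10t, z = 4 + 5t


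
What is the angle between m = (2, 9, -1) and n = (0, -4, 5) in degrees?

m·n = 2·0 + 9·(-4) + (-1)·5 = 0 - 36 - 5 = -41
|m| = √(2² + 9² + (-1)²) = √86 ≈ 9.274
|n| = √(0² + (-4)² + 5²) = √41 ≈ 6.403
cos θ = (m·n)/(|m||n|) = -41/(9.274·6.403) ≈ -0.6905
θ = arccos(-0.6905) ≈ 133.7°

133.7°


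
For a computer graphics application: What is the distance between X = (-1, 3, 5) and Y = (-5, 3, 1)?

d = √[(x₂-x₁)² + (y₂-y₁)² + (z₂-z₁)²]
  = √[(-4)² + 0² + (-4)²]
  = √[16 + 0 + 16]
  = √32
  ≈ 5.657

5.657


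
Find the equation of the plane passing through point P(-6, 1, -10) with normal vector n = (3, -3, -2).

The plane through P with normal n = (a, b, c) satisfies n·(r - P) = 0,
i.e. ax + by + cz = a·x₀ + b·y₀ + c·z₀.
d = 3·(-6) + (-3)·1 + (-2)·(-10)
  = -18 - 3 + 20
  = -1
Equation: 3x - 3y - 2z = -1

3x - 3y - 2z = -1


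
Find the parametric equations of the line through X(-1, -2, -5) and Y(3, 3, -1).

Direction vector d = Y - X = (3 + 1, 3 + 2, -1 + 5) = (4, 5, 4)
Parametric form r = X + t·d:
x = -1 + 4t, y = -2 + 5t, z = -5 + 4t

x = -1 + 4t, y = -2 + 5t, z = -5 + 4t


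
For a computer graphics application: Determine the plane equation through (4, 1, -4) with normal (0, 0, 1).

The plane through P with normal n = (a, b, c) satisfies n·(r - P) = 0,
i.e. ax + by + cz = a·x₀ + b·y₀ + c·z₀.
d = 0·4 + 0·1 + 1·(-4)
  = 0 + 0 - 4
  = -4
Equation: z = -4

z = -4


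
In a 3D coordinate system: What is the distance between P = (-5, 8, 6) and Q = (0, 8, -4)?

d = √[(x₂-x₁)² + (y₂-y₁)² + (z₂-z₁)²]
  = √[5² + 0² + (-10)²]
  = √[25 + 0 + 100]
  = √125
  ≈ 11.18

11.18


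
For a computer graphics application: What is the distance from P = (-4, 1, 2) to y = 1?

distance = |a·x₀ + b·y₀ + c·z₀ - d| / √(a² + b² + c²)
  = |0·(-4) + 1·1 + 0·2 - 1| / √(0² + 1² + 0²)
  = |0 + 1 + 0 - 1| / √(0 + 1 + 0)
  = |0| / √1
  = 0 / 1
  ≈ 0

0


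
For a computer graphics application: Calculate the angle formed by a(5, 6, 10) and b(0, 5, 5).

a·b = 5·0 + 6·5 + 10·5 = 0 + 30 + 50 = 80
|a| = √(5² + 6² + 10²) = √161 ≈ 12.69
|b| = √(0² + 5² + 5²) = √50 ≈ 7.071
cos θ = (a·b)/(|a||b|) = 80/(12.69·7.071) ≈ 0.8916
θ = arccos(0.8916) ≈ 26.92°

26.92°


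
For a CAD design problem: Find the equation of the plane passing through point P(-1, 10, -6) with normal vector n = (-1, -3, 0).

The plane through P with normal n = (a, b, c) satisfies n·(r - P) = 0,
i.e. ax + by + cz = a·x₀ + b·y₀ + c·z₀.
d = (-1)·(-1) + (-3)·10 + 0·(-6)
  = 1 - 30 + 0
  = -29
Equation: -x - 3y = -29

-x - 3y = -29


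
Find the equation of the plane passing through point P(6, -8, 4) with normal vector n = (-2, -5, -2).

The plane through P with normal n = (a, b, c) satisfies n·(r - P) = 0,
i.e. ax + by + cz = a·x₀ + b·y₀ + c·z₀.
d = (-2)·6 + (-5)·(-8) + (-2)·4
  = -12 + 40 - 8
  = 20
Equation: -2x - 5y - 2z = 20

-2x - 5y - 2z = 20
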